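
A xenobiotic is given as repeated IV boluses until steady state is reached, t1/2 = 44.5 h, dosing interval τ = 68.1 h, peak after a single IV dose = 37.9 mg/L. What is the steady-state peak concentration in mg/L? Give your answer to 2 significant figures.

k = ln2 / t½ = 0.693147 / 44.5 = 0.01558 h⁻¹
e^(−kτ) = e^(−0.01558 × 68.1) = 0.3461
Accumulation ratio R = 1 / (1 − e^(−kτ)) = 1 / (1 − 0.3461) = 1.529
Steady-state peak = C₀ × R = 37.9 × 1.529 = 57.95 mg/L

58 mg/L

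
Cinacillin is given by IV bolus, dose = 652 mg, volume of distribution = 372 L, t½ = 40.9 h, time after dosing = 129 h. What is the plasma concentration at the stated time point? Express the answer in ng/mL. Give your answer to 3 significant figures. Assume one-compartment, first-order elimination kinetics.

197 ng/mL

C₀ = Dose / Vd = 652.0 / 372 = 1.753 mg/L
k = ln2 / t½ = 0.693147 / 40.9 = 0.01695 h⁻¹
C = C₀ · e^(−k·t) = 1.753 × e^(−0.01695 × 129)
  = 1.753 × 0.1123 = 0.1969 mg/L
Convert: 0.1969 mg/L × 1000 = 196.9 ng/mL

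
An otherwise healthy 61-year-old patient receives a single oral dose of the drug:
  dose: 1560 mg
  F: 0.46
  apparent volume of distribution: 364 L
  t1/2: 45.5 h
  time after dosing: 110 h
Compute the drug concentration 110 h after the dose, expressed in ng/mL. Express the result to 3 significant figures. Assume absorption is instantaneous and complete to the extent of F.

369 ng/mL

Amount reaching circulation = F × Dose = 0.46 × 1560 = 717.6 mg
C₀ = F·Dose / Vd = 717.6 / 364 = 1.971 mg/L
k = ln2 / t½ = 0.693147 / 45.5 = 0.01523 h⁻¹
C = C₀ · e^(−k·t) = 1.971 × e^(−0.01523 × 110)
  = 1.971 × 0.1873 = 0.3692 mg/L
Convert: 0.3692 mg/L × 1000 = 369.2 ng/mL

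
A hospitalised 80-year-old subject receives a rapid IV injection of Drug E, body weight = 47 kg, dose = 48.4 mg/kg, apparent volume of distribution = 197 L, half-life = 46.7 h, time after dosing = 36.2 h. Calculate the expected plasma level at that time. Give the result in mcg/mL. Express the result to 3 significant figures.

6.75 mcg/mL

Total dose = 48.4 × 47 = 2275 mg
C₀ = Dose / Vd = 2275 / 197 = 11.55 mg/L
k = ln2 / t½ = 0.693147 / 46.7 = 0.01484 h⁻¹
C = C₀ · e^(−k·t) = 11.55 × e^(−0.01484 × 36.2)
  = 11.55 × 0.5844 = 6.750 mg/L
(6.750 mg/L = 6.750 mcg/mL)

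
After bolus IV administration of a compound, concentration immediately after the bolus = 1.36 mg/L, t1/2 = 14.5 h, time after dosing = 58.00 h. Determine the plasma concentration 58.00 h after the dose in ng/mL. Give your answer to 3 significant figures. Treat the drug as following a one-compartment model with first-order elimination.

85.0 ng/mL

k = ln2 / t½ = 0.693147 / 14.5 = 0.04780 h⁻¹
t / t½ = 58.00 / 14.5 = 4 half-lives
C = C₀ × (1/2)^4 = 1.360 × 0.06250 = 0.08500 mg/L
Convert: 0.08500 mg/L × 1000 = 85.00 ng/mL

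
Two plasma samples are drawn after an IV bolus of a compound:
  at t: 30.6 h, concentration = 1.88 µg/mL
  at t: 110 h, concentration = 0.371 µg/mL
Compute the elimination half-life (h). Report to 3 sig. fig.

33.9 h

k = ln(C₁/C₂) / (t₂ − t₁) = ln(1.88/0.371) / (110 − 30.6)
  = 1.623 / 79.40 = 0.02044 h⁻¹
t½ = ln2 / k = 0.693147 / 0.02044 = 33.91 h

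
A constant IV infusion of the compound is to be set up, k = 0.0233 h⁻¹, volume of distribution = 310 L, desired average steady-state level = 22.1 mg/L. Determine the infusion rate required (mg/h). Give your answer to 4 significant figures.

159.6 mg/h

CL = k × Vd = 0.02330 × 310 = 7.223 L/h
At steady state, infusion rate R₀ = Css × CL = 22.1 × 7.223 = 159.6 mg/h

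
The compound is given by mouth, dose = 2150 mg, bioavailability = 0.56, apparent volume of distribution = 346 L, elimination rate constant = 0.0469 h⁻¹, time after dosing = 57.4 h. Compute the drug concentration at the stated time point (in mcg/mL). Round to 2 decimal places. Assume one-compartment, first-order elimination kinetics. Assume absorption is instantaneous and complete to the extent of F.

0.24 mcg/mL

Amount reaching circulation = F × Dose = 0.56 × 2150 = 1204 mg
C₀ = F·Dose / Vd = 1204 / 346 = 3.480 mg/L
C = C₀ · e^(−k·t) = 3.480 × e^(−0.04690 × 57.4)
  = 3.480 × 0.06774 = 0.2357 mg/L
(0.2357 mg/L = 0.2357 mcg/mL)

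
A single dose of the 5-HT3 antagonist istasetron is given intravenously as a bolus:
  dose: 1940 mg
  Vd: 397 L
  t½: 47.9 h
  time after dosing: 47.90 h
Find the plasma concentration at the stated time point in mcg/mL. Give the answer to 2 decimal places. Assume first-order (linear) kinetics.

C₀ = Dose / Vd = 1940 / 397 = 4.887 mg/L
k = ln2 / t½ = 0.693147 / 47.9 = 0.01447 h⁻¹
t / t½ = 47.90 / 47.9 = 1 half-lives
C = C₀ × (1/2)^1 = 4.887 × 0.5000 = 2.444 mg/L
(2.444 mg/L = 2.444 mcg/mL)

2.44 mcg/mL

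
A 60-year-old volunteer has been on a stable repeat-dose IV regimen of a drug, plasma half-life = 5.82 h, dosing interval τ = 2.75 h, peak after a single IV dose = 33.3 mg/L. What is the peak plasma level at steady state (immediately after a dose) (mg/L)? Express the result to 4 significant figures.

119.2 mg/L

k = ln2 / t½ = 0.693147 / 5.82 = 0.1191 h⁻¹
e^(−kτ) = e^(−0.1191 × 2.75) = 0.7207
Accumulation ratio R = 1 / (1 − e^(−kτ)) = 1 / (1 − 0.7207) = 3.580
Steady-state peak = C₀ × R = 33.3 × 3.580 = 119.2 mg/L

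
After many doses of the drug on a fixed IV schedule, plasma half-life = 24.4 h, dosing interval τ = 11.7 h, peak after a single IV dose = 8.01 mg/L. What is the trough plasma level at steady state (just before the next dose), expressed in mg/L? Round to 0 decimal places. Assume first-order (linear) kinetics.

k = ln2 / t½ = 0.693147 / 24.4 = 0.02841 h⁻¹
e^(−kτ) = e^(−0.02841 × 11.7) = 0.7172
Accumulation ratio R = 1 / (1 − e^(−kτ)) = 1 / (1 − 0.7172) = 3.536
Steady-state trough = C₀ × R × e^(−kτ) = 8.01 × 3.536 × 0.7172 = 20.31 mg/L

20 mg/L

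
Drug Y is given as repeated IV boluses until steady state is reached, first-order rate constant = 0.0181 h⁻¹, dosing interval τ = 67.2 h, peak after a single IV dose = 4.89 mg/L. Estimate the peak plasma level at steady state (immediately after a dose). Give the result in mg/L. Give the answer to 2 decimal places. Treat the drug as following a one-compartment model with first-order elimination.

6.95 mg/L

e^(−kτ) = e^(−0.01810 × 67.2) = 0.2963
Accumulation ratio R = 1 / (1 − e^(−kτ)) = 1 / (1 − 0.2963) = 1.421
Steady-state peak = C₀ × R = 4.89 × 1.421 = 6.949 mg/L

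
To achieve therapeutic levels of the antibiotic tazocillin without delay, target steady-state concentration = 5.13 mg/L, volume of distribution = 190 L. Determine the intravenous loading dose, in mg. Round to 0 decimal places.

975 mg

LD = Css × Vd = 5.13 × 190 = 974.7 mg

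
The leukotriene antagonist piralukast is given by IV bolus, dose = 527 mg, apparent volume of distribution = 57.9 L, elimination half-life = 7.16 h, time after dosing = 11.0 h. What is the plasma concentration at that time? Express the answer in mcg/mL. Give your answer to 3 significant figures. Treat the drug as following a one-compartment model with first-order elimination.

3.14 mcg/mL

C₀ = Dose / Vd = 527.0 / 57.9 = 9.102 mg/L
k = ln2 / t½ = 0.693147 / 7.16 = 0.09681 h⁻¹
C = C₀ · e^(−k·t) = 9.102 × e^(−0.09681 × 11.0)
  = 9.102 × 0.3448 = 3.138 mg/L
(3.138 mg/L = 3.138 mcg/mL)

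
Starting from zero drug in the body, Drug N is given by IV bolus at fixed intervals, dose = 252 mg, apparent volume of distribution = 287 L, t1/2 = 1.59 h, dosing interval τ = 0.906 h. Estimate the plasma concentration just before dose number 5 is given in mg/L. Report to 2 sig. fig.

C₀ per dose = Dose / Vd = 252 / 287 = 0.8780 mg/L
k = ln2 / t½ = 0.693147 / 1.59 = 0.4359 h⁻¹
Fraction remaining after one interval: r = e^(−kτ) = e^(−0.4359 × 0.906) = 0.6737
Before dose 5, 4 doses have been given (aged 1τ, 2τ, 3τ, 4τ).
C_trough = C₀ × (r + r² + … + r^4) = C₀ × r(1−r^4)/(1−r)
        = 0.8780 × 0.6737 × (1 − 0.2060) / (1 − 0.6737) = 1.439 mg/L

1.4 mg/L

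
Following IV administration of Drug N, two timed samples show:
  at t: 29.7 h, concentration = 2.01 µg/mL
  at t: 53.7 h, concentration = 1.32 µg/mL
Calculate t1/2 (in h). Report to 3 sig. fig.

39.6 h

k = ln(C₁/C₂) / (t₂ − t₁) = ln(2.01/1.32) / (53.7 − 29.7)
  = 0.4205 / 24.00 = 0.01752 h⁻¹
t½ = ln2 / k = 0.693147 / 0.01752 = 39.56 h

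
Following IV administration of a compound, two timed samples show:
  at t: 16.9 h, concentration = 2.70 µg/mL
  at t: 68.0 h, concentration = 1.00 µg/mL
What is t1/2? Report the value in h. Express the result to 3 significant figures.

35.7 h

k = ln(C₁/C₂) / (t₂ − t₁) = ln(2.70/1.00) / (68.0 − 16.9)
  = 0.9933 / 51.10 = 0.01944 h⁻¹
t½ = ln2 / k = 0.693147 / 0.01944 = 35.66 h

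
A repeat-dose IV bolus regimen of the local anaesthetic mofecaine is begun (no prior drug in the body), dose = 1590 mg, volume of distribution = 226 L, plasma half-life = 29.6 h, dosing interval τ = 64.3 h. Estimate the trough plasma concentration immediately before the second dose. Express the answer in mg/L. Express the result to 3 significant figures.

C₀ per dose = Dose / Vd = 1590 / 226 = 7.035 mg/L
k = ln2 / t½ = 0.693147 / 29.6 = 0.02342 h⁻¹
Fraction remaining after one interval: r = e^(−kτ) = e^(−0.02342 × 64.3) = 0.2218
Before dose 2, 1 dose has been given (aged 1τ).
C_trough = C₀ × r = 7.035 × 0.2218 = 1.560 mg/L

1.56 mg/L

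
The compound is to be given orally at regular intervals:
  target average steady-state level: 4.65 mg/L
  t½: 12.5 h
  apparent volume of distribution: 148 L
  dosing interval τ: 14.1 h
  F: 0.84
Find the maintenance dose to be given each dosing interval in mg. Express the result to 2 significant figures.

640 mg

k = ln2 / t½ = 0.693147 / 12.5 = 0.05545 h⁻¹
CL = k × Vd = 0.05545 × 148 = 8.207 L/h
At steady state, F × (Dose/τ) = Css × CL.
Dose = Css × CL × τ / F = 4.65 × 8.207 × 14.1 / 0.84 = 640.6 mg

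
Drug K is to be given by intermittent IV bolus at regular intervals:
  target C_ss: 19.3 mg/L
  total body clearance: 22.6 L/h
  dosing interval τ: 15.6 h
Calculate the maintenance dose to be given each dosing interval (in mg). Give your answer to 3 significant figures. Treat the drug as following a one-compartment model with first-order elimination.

6800 mg

At steady state, Dose/τ = Css × CL.
Dose = Css × CL × τ = 19.3 × 22.60 × 15.6 = 6804 mg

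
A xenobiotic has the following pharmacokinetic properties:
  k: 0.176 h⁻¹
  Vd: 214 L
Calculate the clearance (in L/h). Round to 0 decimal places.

CL = k × Vd = 0.176 × 214 = 37.66 L/h

38 L/h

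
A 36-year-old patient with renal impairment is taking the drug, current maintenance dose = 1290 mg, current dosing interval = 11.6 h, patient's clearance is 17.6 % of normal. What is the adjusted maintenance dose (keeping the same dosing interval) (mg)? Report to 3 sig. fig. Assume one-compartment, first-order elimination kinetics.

227 mg

To keep the same average steady-state level, dosing rate must scale with clearance.
CL ratio = 17.6 / 100 = 0.1760
New dose (same interval) = 1290 × 0.1760 = 227.0 mg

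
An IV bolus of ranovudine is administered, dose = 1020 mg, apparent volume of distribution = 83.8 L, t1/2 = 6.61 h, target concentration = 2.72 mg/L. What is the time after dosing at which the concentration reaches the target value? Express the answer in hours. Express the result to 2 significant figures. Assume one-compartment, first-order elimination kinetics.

C₀ = Dose / Vd = 1020 / 83.8 = 12.17 mg/L
k = ln2 / t½ = 0.693147 / 6.61 = 0.1049 h⁻¹
t = ln(C₀ / C) / k = ln(12.17 / 2.72) / 0.1049
  = ln(4.474) / 0.1049 = 1.498 / 0.1049 = 14.28 h

14 h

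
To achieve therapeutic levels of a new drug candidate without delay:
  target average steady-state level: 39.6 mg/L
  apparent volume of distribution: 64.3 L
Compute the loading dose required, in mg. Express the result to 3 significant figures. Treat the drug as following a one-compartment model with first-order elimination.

2550 mg

LD = Css × Vd = 39.6 × 64.3 = 2546 mg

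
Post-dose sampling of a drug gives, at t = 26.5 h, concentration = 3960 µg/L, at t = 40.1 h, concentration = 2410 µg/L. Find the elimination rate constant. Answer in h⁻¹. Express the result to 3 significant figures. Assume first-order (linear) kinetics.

0.0365 h⁻¹

k = ln(C₁/C₂) / (t₂ − t₁) = ln(3960/2410) / (40.1 − 26.5)
  = 0.4966 / 13.60 = 0.03651 h⁻¹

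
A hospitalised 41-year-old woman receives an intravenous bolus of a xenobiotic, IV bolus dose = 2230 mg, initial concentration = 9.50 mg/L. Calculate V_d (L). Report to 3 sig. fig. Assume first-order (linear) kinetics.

Vd = Dose / C₀ = 2230 / 9.50 = 234.7 L

235 L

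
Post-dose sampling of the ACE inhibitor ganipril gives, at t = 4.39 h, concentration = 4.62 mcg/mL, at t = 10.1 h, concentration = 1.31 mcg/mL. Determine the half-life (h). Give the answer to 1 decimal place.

3.1 h

k = ln(C₁/C₂) / (t₂ − t₁) = ln(4.62/1.31) / (10.1 − 4.39)
  = 1.260 / 5.710 = 0.2207 h⁻¹
t½ = ln2 / k = 0.693147 / 0.2207 = 3.141 h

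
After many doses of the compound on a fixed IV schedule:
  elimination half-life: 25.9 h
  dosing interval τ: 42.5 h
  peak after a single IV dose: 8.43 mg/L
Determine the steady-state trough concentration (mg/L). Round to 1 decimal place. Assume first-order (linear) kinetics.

4.0 mg/L

k = ln2 / t½ = 0.693147 / 25.9 = 0.02676 h⁻¹
e^(−kτ) = e^(−0.02676 × 42.5) = 0.3207
Accumulation ratio R = 1 / (1 − e^(−kτ)) = 1 / (1 − 0.3207) = 1.472
Steady-state trough = C₀ × R × e^(−kτ) = 8.43 × 1.472 × 0.3207 = 3.980 mg/L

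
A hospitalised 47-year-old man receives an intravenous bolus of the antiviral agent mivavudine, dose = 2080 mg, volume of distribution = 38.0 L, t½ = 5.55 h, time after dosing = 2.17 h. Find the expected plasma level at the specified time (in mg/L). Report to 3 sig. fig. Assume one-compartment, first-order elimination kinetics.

41.7 mg/L

C₀ = Dose / Vd = 2080 / 38.0 = 54.74 mg/L
k = ln2 / t½ = 0.693147 / 5.55 = 0.1249 h⁻¹
C = C₀ · e^(−k·t) = 54.74 × e^(−0.1249 × 2.17)
  = 54.74 × 0.7626 = 41.74 mg/L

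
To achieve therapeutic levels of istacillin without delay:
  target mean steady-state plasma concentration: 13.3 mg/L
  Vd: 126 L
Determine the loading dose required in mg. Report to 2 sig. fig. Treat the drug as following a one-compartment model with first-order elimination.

1700 mg

LD = Css × Vd = 13.3 × 126 = 1676 mg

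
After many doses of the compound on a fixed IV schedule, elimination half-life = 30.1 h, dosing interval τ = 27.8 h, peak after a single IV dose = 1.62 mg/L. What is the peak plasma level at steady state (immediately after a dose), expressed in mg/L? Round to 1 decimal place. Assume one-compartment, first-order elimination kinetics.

k = ln2 / t½ = 0.693147 / 30.1 = 0.02303 h⁻¹
e^(−kτ) = e^(−0.02303 × 27.8) = 0.5272
Accumulation ratio R = 1 / (1 − e^(−kτ)) = 1 / (1 − 0.5272) = 2.115
Steady-state peak = C₀ × R = 1.62 × 2.115 = 3.426 mg/L

3.4 mg/L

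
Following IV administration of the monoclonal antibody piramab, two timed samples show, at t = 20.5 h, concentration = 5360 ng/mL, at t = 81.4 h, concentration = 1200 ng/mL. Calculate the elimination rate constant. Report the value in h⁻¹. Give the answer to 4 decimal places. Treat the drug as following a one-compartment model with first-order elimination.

k = ln(C₁/C₂) / (t₂ − t₁) = ln(5360/1200) / (81.4 − 20.5)
  = 1.497 / 60.90 = 0.02458 h⁻¹

0.0246 h⁻¹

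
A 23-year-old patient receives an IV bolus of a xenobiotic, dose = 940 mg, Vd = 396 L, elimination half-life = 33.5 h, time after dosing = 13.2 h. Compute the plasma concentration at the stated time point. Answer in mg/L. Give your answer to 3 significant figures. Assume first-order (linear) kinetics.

1.81 mg/L

C₀ = Dose / Vd = 940.0 / 396 = 2.374 mg/L
k = ln2 / t½ = 0.693147 / 33.5 = 0.02069 h⁻¹
C = C₀ · e^(−k·t) = 2.374 × e^(−0.02069 × 13.2)
  = 2.374 × 0.7610 = 1.807 mg/L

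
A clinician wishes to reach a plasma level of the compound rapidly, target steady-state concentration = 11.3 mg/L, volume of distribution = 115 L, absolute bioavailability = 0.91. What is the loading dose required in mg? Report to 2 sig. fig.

1400 mg

LD = Css × Vd / F = 11.3 × 115 / 0.91 = 1428 mg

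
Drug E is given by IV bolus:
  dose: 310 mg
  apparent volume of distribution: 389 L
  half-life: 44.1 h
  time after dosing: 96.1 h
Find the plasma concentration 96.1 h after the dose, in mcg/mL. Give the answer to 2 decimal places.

C₀ = Dose / Vd = 310.0 / 389 = 0.7969 mg/L
k = ln2 / t½ = 0.693147 / 44.1 = 0.01572 h⁻¹
C = C₀ · e^(−k·t) = 0.7969 × e^(−0.01572 × 96.1)
  = 0.7969 × 0.2208 = 0.1760 mg/L
(0.1760 mg/L = 0.1760 mcg/mL)

0.18 mcg/mL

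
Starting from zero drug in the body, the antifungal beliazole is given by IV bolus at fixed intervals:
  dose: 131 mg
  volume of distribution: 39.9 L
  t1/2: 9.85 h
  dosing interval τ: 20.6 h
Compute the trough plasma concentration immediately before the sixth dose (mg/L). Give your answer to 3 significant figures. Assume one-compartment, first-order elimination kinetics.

1.01 mg/L

C₀ per dose = Dose / Vd = 131 / 39.9 = 3.283 mg/L
k = ln2 / t½ = 0.693147 / 9.85 = 0.07037 h⁻¹
Fraction remaining after one interval: r = e^(−kτ) = e^(−0.07037 × 20.6) = 0.2347
Before dose 6, 5 doses have been given (aged 1τ, 2τ, 3τ, 4τ, 5τ).
C_trough = C₀ × (r + r² + … + r^5) = C₀ × r(1−r^5)/(1−r)
        = 3.283 × 0.2347 × (1 − 0.0007121) / (1 − 0.2347) = 1.006 mg/L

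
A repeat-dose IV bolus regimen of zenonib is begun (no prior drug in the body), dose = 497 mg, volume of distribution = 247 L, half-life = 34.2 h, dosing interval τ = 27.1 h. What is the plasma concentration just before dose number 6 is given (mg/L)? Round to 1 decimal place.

2.6 mg/L

C₀ per dose = Dose / Vd = 497 / 247 = 2.012 mg/L
k = ln2 / t½ = 0.693147 / 34.2 = 0.02027 h⁻¹
Fraction remaining after one interval: r = e^(−kτ) = e^(−0.02027 × 27.1) = 0.5773
Before dose 6, 5 doses have been given (aged 1τ, 2τ, 3τ, 4τ, 5τ).
C_trough = C₀ × (r + r² + … + r^5) = C₀ × r(1−r^5)/(1−r)
        = 2.012 × 0.5773 × (1 − 0.06412) / (1 − 0.5773) = 2.572 mg/L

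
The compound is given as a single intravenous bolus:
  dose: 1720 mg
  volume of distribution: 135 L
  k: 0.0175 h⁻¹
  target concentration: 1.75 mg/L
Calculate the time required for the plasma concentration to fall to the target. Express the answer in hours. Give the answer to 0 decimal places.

113 h

C₀ = Dose / Vd = 1720 / 135 = 12.74 mg/L
t = ln(C₀ / C) / k = ln(12.74 / 1.75) / 0.01750
  = ln(7.280) / 0.01750 = 1.985 / 0.01750 = 113.4 h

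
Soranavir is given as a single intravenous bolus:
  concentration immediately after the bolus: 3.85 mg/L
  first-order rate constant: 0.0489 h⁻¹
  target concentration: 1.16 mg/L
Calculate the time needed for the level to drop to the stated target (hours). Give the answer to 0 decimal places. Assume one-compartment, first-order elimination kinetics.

25 h

t = ln(C₀ / C) / k = ln(3.850 / 1.16) / 0.04890
  = ln(3.319) / 0.04890 = 1.200 / 0.04890 = 24.54 h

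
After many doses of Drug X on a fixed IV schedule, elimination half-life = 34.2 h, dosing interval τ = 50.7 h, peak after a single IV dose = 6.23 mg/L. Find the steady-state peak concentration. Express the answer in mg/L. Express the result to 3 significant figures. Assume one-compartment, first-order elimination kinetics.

9.70 mg/L

k = ln2 / t½ = 0.693147 / 34.2 = 0.02027 h⁻¹
e^(−kτ) = e^(−0.02027 × 50.7) = 0.3578
Accumulation ratio R = 1 / (1 − e^(−kτ)) = 1 / (1 − 0.3578) = 1.557
Steady-state peak = C₀ × R = 6.23 × 1.557 = 9.700 mg/L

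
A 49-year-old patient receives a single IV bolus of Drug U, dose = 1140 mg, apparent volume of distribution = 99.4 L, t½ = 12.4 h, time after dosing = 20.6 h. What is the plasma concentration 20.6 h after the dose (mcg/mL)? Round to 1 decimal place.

3.6 mcg/mL

C₀ = Dose / Vd = 1140 / 99.4 = 11.47 mg/L
k = ln2 / t½ = 0.693147 / 12.4 = 0.05590 h⁻¹
C = C₀ · e^(−k·t) = 11.47 × e^(−0.05590 × 20.6)
  = 11.47 × 0.3161 = 3.626 mg/L
(3.626 mg/L = 3.626 mcg/mL)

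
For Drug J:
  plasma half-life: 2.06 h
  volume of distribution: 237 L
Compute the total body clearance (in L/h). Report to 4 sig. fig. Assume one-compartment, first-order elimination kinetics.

79.75 L/h

k = ln2 / t½ = 0.693147 / 2.06 = 0.3365 h⁻¹
CL = k × Vd = 0.3365 × 237 = 79.75 L/h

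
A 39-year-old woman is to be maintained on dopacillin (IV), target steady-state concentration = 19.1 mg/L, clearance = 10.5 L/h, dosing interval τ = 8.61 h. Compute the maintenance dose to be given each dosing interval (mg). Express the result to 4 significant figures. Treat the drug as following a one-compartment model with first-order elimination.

At steady state, Dose/τ = Css × CL.
Dose = Css × CL × τ = 19.1 × 10.50 × 8.61 = 1727 mg

1727 mg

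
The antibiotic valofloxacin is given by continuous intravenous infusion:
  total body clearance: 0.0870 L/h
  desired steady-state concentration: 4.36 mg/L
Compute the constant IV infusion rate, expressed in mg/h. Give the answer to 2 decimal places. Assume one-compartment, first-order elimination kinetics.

0.38 mg/h

At steady state, infusion rate R₀ = Css × CL = 4.36 × 0.08700 = 0.3793 mg/h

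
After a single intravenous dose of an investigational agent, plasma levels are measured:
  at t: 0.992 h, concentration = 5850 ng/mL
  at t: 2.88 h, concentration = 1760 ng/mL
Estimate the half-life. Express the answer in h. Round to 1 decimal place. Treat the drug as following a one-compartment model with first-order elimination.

k = ln(C₁/C₂) / (t₂ − t₁) = ln(5850/1760) / (2.88 − 0.992)
  = 1.201 / 1.888 = 0.6361 h⁻¹
t½ = ln2 / k = 0.693147 / 0.6361 = 1.090 h

1.1 h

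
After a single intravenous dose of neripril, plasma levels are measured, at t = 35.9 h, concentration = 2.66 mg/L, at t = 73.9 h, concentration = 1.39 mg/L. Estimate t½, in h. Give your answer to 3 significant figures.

40.6 h

k = ln(C₁/C₂) / (t₂ − t₁) = ln(2.66/1.39) / (73.9 − 35.9)
  = 0.6490 / 38.00 = 0.01708 h⁻¹
t½ = ln2 / k = 0.693147 / 0.01708 = 40.58 h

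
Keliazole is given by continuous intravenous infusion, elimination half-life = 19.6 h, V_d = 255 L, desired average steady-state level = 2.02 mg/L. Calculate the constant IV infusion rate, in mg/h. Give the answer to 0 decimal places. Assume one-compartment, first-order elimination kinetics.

18 mg/h

k = ln2 / t½ = 0.693147 / 19.6 = 0.03536 h⁻¹
CL = k × Vd = 0.03536 × 255 = 9.017 L/h
At steady state, infusion rate R₀ = Css × CL = 2.02 × 9.017 = 18.21 mg/h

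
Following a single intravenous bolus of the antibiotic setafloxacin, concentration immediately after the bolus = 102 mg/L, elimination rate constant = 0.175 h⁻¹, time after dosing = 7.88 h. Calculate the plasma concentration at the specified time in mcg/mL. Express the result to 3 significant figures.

C = C₀ · e^(−k·t) = 102.0 × e^(−0.1750 × 7.88)
  = 102.0 × 0.2518 = 25.68 mg/L
(25.68 mg/L = 25.68 mcg/mL)

25.7 mcg/mL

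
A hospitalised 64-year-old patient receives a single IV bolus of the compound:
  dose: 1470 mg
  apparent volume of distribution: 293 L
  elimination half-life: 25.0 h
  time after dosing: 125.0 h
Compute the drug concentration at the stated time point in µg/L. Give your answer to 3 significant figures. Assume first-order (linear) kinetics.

C₀ = Dose / Vd = 1470 / 293 = 5.017 mg/L
k = ln2 / t½ = 0.693147 / 25.0 = 0.02773 h⁻¹
t / t½ = 125.0 / 25.0 = 5 half-lives
C = C₀ × (1/2)^5 = 5.017 × 0.03125 = 0.1568 mg/L
Convert: 0.1568 mg/L × 1000 = 156.8 µg/L

157 µg/L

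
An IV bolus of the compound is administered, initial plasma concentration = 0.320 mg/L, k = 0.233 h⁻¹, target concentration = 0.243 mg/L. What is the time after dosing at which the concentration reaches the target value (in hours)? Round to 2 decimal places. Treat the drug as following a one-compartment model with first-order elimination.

1.18 h

t = ln(C₀ / C) / k = ln(0.3200 / 0.243) / 0.2330
  = ln(1.317) / 0.2330 = 0.2754 / 0.2330 = 1.182 h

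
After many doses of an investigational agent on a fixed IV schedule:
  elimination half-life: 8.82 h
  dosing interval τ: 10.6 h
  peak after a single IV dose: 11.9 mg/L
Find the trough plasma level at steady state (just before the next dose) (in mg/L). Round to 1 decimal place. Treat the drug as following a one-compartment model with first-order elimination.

k = ln2 / t½ = 0.693147 / 8.82 = 0.07859 h⁻¹
e^(−kτ) = e^(−0.07859 × 10.6) = 0.4347
Accumulation ratio R = 1 / (1 − e^(−kτ)) = 1 / (1 − 0.4347) = 1.769
Steady-state trough = C₀ × R × e^(−kτ) = 11.9 × 1.769 × 0.4347 = 9.151 mg/L

9.2 mg/L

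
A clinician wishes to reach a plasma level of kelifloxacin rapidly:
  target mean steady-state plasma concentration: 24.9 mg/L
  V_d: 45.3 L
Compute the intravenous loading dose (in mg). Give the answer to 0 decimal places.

LD = Css × Vd = 24.9 × 45.3 = 1128 mg

1128 mg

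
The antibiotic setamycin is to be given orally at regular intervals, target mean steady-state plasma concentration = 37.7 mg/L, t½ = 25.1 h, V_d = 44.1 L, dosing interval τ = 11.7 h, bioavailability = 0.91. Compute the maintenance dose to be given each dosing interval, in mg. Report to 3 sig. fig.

k = ln2 / t½ = 0.693147 / 25.1 = 0.02762 h⁻¹
CL = k × Vd = 0.02762 × 44.1 = 1.218 L/h
At steady state, F × (Dose/τ) = Css × CL.
Dose = Css × CL × τ / F = 37.7 × 1.218 × 11.7 / 0.91 = 590.4 mg

590 mg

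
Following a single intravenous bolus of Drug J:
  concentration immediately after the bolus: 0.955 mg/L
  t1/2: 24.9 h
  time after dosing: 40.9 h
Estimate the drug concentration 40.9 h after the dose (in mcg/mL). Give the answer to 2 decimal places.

0.31 mcg/mL

k = ln2 / t½ = 0.693147 / 24.9 = 0.02784 h⁻¹
C = C₀ · e^(−k·t) = 0.9550 × e^(−0.02784 × 40.9)
  = 0.9550 × 0.3202 = 0.3058 mg/L
(0.3058 mg/L = 0.3058 mcg/mL)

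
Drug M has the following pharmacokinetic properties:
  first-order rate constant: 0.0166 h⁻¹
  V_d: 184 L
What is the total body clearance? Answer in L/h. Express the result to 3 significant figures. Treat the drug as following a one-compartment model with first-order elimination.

CL = k × Vd = 0.0166 × 184 = 3.054 L/h

3.05 L/h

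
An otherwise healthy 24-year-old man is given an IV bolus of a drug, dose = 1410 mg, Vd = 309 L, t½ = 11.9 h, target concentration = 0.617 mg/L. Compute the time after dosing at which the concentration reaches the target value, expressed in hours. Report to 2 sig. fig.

34 h

C₀ = Dose / Vd = 1410 / 309 = 4.563 mg/L
k = ln2 / t½ = 0.693147 / 11.9 = 0.05825 h⁻¹
t = ln(C₀ / C) / k = ln(4.563 / 0.617) / 0.05825
  = ln(7.395) / 0.05825 = 2.001 / 0.05825 = 34.35 h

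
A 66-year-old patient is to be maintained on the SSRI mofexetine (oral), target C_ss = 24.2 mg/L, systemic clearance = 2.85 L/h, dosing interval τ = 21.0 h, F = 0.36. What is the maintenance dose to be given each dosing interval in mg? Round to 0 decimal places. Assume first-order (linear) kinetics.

4023 mg

At steady state, F × (Dose/τ) = Css × CL.
Dose = Css × CL × τ / F = 24.2 × 2.850 × 21.0 / 0.36 = 4023 mg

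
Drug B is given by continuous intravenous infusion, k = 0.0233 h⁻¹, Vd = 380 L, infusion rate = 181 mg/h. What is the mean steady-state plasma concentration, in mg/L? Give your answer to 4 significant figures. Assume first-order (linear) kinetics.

CL = k × Vd = 0.02330 × 380 = 8.854 L/h
At steady state Css = R₀ / CL = 181 / 8.854 = 20.44 mg/L

20.44 mg/L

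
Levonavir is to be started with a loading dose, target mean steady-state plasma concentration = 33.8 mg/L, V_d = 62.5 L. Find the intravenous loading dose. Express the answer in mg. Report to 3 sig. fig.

2110 mg

LD = Css × Vd = 33.8 × 62.5 = 2113 mg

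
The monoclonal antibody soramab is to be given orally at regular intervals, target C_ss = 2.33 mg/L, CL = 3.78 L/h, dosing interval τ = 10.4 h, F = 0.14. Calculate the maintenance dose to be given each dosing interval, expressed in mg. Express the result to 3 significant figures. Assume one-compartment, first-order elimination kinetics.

At steady state, F × (Dose/τ) = Css × CL.
Dose = Css × CL × τ / F = 2.33 × 3.780 × 10.4 / 0.14 = 654.3 mg

654 mg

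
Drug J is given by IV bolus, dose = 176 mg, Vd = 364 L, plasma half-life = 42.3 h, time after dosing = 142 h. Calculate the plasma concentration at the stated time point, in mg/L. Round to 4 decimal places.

0.0472 mg/L

C₀ = Dose / Vd = 176.0 / 364 = 0.4835 mg/L
k = ln2 / t½ = 0.693147 / 42.3 = 0.01639 h⁻¹
C = C₀ · e^(−k·t) = 0.4835 × e^(−0.01639 × 142)
  = 0.4835 × 0.09755 = 0.04717 mg/L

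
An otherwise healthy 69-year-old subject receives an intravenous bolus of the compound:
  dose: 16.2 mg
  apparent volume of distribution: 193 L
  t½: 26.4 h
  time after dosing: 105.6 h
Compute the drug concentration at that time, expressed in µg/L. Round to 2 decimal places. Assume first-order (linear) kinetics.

C₀ = Dose / Vd = 16.20 / 193 = 0.08394 mg/L
k = ln2 / t½ = 0.693147 / 26.4 = 0.02626 h⁻¹
t / t½ = 105.6 / 26.4 = 4 half-lives
C = C₀ × (1/2)^4 = 0.08394 × 0.06250 = 0.005246 mg/L
Convert: 0.005246 mg/L × 1000 = 5.246 µg/L

5.25 µg/L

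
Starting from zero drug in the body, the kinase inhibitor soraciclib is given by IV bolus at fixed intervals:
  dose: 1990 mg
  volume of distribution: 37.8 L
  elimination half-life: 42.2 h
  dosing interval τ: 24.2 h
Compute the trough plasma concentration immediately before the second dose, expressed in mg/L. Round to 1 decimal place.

C₀ per dose = Dose / Vd = 1990 / 37.8 = 52.65 mg/L
k = ln2 / t½ = 0.693147 / 42.2 = 0.01643 h⁻¹
Fraction remaining after one interval: r = e^(−kτ) = e^(−0.01643 × 24.2) = 0.6719
Before dose 2, 1 dose has been given (aged 1τ).
C_trough = C₀ × r = 52.65 × 0.6719 = 35.38 mg/L

35.4 mg/L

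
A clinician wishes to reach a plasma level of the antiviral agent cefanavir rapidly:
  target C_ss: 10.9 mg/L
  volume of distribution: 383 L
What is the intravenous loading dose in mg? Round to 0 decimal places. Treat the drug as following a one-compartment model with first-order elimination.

4175 mg

LD = Css × Vd = 10.9 × 383 = 4175 mg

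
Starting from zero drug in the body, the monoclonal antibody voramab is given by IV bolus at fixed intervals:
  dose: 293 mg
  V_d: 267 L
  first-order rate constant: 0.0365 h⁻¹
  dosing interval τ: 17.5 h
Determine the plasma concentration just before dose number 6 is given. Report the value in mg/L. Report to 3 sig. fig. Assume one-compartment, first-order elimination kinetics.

C₀ per dose = Dose / Vd = 293 / 267 = 1.097 mg/L
Fraction remaining after one interval: r = e^(−kτ) = e^(−0.03650 × 17.5) = 0.5280
Before dose 6, 5 doses have been given (aged 1τ, 2τ, 3τ, 4τ, 5τ).
C_trough = C₀ × (r + r² + … + r^5) = C₀ × r(1−r^5)/(1−r)
        = 1.097 × 0.5280 × (1 − 0.04104) / (1 − 0.5280) = 1.177 mg/L

1.18 mg/L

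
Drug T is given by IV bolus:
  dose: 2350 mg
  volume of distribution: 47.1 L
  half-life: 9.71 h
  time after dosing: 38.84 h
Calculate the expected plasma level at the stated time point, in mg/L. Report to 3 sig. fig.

C₀ = Dose / Vd = 2350 / 47.1 = 49.89 mg/L
k = ln2 / t½ = 0.693147 / 9.71 = 0.07138 h⁻¹
t / t½ = 38.84 / 9.71 = 4 half-lives
C = C₀ × (1/2)^4 = 49.89 × 0.06250 = 3.118 mg/L

3.12 mg/L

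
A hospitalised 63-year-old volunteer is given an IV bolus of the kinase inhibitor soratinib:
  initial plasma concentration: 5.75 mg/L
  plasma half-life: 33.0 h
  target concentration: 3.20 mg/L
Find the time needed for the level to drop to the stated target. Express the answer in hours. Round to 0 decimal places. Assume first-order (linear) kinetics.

28 h

k = ln2 / t½ = 0.693147 / 33.0 = 0.02100 h⁻¹
t = ln(C₀ / C) / k = ln(5.750 / 3.20) / 0.02100
  = ln(1.797) / 0.02100 = 0.5861 / 0.02100 = 27.91 h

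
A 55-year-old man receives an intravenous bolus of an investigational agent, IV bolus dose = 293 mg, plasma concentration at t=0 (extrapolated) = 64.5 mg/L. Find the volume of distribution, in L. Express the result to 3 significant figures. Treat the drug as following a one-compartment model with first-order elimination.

4.54 L

Vd = Dose / C₀ = 293.0 / 64.5 = 4.543 L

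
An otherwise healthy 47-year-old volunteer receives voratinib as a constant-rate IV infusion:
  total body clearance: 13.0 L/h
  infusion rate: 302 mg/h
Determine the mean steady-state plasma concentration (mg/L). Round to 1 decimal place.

23.2 mg/L

At steady state Css = R₀ / CL = 302 / 13.00 = 23.23 mg/L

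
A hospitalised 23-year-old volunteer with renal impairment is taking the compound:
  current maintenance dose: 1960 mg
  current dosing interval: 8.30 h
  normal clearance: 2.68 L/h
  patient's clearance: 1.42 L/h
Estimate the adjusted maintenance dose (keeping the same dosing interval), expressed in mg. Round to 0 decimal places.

To keep the same average steady-state level, dosing rate must scale with clearance.
CL ratio = 1.42 / 2.68 = 0.5299
New dose (same interval) = 1960 × 0.5299 = 1039 mg

1039 mg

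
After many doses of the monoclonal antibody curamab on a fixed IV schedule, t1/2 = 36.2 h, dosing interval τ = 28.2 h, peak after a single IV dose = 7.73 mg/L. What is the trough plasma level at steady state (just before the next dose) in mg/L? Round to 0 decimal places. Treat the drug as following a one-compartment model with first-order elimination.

11 mg/L

k = ln2 / t½ = 0.693147 / 36.2 = 0.01915 h⁻¹
e^(−kτ) = e^(−0.01915 × 28.2) = 0.5827
Accumulation ratio R = 1 / (1 − e^(−kτ)) = 1 / (1 − 0.5827) = 2.396
Steady-state trough = C₀ × R × e^(−kτ) = 7.73 × 2.396 × 0.5827 = 10.79 mg/L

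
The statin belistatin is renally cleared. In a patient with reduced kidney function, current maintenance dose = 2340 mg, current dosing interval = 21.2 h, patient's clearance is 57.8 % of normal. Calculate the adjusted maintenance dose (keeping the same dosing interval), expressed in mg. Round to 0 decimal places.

1353 mg

To keep the same average steady-state level, dosing rate must scale with clearance.
CL ratio = 57.8 / 100 = 0.5780
New dose (same interval) = 2340 × 0.5780 = 1353 mg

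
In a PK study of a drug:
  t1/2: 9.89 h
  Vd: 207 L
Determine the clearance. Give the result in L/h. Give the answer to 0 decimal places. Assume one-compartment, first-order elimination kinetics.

k = ln2 / t½ = 0.693147 / 9.89 = 0.07009 h⁻¹
CL = k × Vd = 0.07009 × 207 = 14.51 L/h

15 L/h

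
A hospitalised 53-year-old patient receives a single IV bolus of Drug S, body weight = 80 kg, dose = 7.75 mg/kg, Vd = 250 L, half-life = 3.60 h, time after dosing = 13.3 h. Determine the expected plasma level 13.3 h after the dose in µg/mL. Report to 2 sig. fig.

0.19 µg/mL

Total dose = 7.75 × 80 = 620.0 mg
C₀ = Dose / Vd = 620.0 / 250 = 2.480 mg/L
k = ln2 / t½ = 0.693147 / 3.60 = 0.1925 h⁻¹
C = C₀ · e^(−k·t) = 2.480 × e^(−0.1925 × 13.3)
  = 2.480 × 0.07729 = 0.1917 mg/L
(0.1917 mg/L = 0.1917 µg/mL)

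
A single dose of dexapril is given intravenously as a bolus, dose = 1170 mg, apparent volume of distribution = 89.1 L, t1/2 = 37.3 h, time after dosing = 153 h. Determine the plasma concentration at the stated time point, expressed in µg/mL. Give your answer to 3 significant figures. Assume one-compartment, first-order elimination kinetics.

0.765 µg/mL

C₀ = Dose / Vd = 1170 / 89.1 = 13.13 mg/L
k = ln2 / t½ = 0.693147 / 37.3 = 0.01858 h⁻¹
C = C₀ · e^(−k·t) = 13.13 × e^(−0.01858 × 153)
  = 13.13 × 0.05827 = 0.7651 mg/L
(0.7651 mg/L = 0.7651 µg/mL)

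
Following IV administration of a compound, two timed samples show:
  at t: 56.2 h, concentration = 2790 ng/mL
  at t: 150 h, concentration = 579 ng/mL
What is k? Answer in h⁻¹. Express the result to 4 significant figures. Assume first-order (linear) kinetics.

0.01676 h⁻¹

k = ln(C₁/C₂) / (t₂ − t₁) = ln(2790/579) / (150 − 56.2)
  = 1.572 / 93.80 = 0.01676 h⁻¹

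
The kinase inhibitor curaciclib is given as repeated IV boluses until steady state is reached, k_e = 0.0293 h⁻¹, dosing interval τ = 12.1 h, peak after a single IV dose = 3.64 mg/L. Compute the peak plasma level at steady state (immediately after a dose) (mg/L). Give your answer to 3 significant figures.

e^(−kτ) = e^(−0.02930 × 12.1) = 0.7015
Accumulation ratio R = 1 / (1 − e^(−kτ)) = 1 / (1 − 0.7015) = 3.350
Steady-state peak = C₀ × R = 3.64 × 3.350 = 12.19 mg/L

12.2 mg/L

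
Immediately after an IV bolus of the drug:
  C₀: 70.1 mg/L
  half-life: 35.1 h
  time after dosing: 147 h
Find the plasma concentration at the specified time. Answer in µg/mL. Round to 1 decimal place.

3.8 µg/mL

k = ln2 / t½ = 0.693147 / 35.1 = 0.01975 h⁻¹
C = C₀ · e^(−k·t) = 70.10 × e^(−0.01975 × 147)
  = 70.10 × 0.05484 = 3.844 mg/L
(3.844 mg/L = 3.844 µg/mL)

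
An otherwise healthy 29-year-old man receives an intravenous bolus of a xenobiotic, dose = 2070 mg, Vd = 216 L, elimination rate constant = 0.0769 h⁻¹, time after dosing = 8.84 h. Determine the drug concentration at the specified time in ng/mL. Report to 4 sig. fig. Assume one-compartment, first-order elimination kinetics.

C₀ = Dose / Vd = 2070 / 216 = 9.583 mg/L
C = C₀ · e^(−k·t) = 9.583 × e^(−0.07690 × 8.84)
  = 9.583 × 0.5067 = 4.856 mg/L
Convert: 4.856 mg/L × 1000 = 4856 ng/mL

4856 ng/mL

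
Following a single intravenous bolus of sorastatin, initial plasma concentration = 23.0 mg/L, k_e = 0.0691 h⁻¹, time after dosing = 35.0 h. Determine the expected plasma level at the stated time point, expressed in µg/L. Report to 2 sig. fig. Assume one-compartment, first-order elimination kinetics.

C = C₀ · e^(−k·t) = 23.00 × e^(−0.06910 × 35.0)
  = 23.00 × 0.08906 = 2.048 mg/L
Convert: 2.048 mg/L × 1000 = 2048 µg/L

2000 µg/L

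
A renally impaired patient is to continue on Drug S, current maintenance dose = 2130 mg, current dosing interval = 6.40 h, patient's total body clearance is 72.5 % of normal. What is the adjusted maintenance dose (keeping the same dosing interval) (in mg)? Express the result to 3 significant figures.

To keep the same average steady-state level, dosing rate must scale with clearance.
CL ratio = 72.5 / 100 = 0.7250
New dose (same interval) = 2130 × 0.7250 = 1544 mg

1540 mg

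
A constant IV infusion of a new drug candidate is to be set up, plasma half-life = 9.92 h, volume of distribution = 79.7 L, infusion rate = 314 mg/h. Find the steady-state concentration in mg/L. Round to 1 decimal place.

k = ln2 / t½ = 0.693147 / 9.92 = 0.06987 h⁻¹
CL = k × Vd = 0.06987 × 79.7 = 5.569 L/h
At steady state Css = R₀ / CL = 314 / 5.569 = 56.38 mg/L

56.4 mg/L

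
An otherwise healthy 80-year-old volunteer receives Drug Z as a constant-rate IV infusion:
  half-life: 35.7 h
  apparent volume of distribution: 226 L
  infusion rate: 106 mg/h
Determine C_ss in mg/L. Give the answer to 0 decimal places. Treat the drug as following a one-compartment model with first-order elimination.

k = ln2 / t½ = 0.693147 / 35.7 = 0.01942 h⁻¹
CL = k × Vd = 0.01942 × 226 = 4.389 L/h
At steady state Css = R₀ / CL = 106 / 4.389 = 24.15 mg/L

24 mg/L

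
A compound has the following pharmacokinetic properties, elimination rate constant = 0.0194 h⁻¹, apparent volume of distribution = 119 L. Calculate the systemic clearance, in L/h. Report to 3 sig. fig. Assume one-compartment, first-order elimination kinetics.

CL = k × Vd = 0.0194 × 119 = 2.309 L/h

2.31 L/h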